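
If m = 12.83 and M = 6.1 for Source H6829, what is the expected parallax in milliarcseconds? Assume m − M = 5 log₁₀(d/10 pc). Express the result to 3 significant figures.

4.51 mas

m − M = 12.83 − 6.1 = 6.73.
d = 10^((m−M)/5 + 1) = 10^2.346 = 221.82 pc.
p = 1/d = 1/221.82 = 0.0045082 arcsec = 4.5082 mas.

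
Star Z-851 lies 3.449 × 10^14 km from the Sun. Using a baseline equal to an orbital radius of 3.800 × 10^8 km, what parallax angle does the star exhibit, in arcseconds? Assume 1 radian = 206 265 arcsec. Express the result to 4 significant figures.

θ ≈ B/d = (3.800 × 10^8) / (3.449 × 10^14) = 1.1018 × 10^-6 rad.
In arcseconds: 1.1018 × 10^-6 × 206265 = 0.22726″.

0.2273 arcsec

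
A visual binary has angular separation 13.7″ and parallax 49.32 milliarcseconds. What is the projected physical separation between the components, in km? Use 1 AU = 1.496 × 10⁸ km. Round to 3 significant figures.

d = 1/p = 1/0.04932″ = 20.276 pc.
At distance d (pc), an angle of θ arcsec spans θ·d AU: s = 13.7 × 20.276 = 277.78 AU.
= 277.78 × 1.496 × 10⁸ km = 4.1556 × 10^10 km.

4.16 × 10^10 km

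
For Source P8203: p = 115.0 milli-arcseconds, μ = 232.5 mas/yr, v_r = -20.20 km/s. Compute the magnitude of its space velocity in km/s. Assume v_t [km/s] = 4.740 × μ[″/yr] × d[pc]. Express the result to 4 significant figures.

22.36 km/s

d = 1/p = 1/0.1150″ = 8.6957 pc.
μ = 232.5 mas/yr = 0.2325 ″/yr.
v_t = 4.740 μ d = 4.740 × 0.2325 × 8.6957 = 9.5831 km/s.
v = √(v_r² + v_t²) = √((-20.20)² + 9.5831²) = √499.876 = 22.358 km/s.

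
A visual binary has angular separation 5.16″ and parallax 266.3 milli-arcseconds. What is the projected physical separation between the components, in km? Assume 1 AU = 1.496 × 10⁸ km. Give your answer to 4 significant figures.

d = 1/p = 1/0.2663″ = 3.7552 pc.
At distance d (pc), an angle of θ arcsec spans θ·d AU: s = 5.16 × 3.7552 = 19.377 AU.
= 19.377 × 1.496 × 10⁸ km = 2.8988 × 10^9 km.

2.899 × 10^9 km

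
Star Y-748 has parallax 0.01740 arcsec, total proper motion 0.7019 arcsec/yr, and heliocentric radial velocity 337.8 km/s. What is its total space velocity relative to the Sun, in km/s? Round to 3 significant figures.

388 km/s

d = 1/p = 1/0.01740″ = 57.471 pc.
v_t = 4.740 μ d = 4.740 × 0.7019 × 57.471 = 191.21 km/s.
v = √(v_r² + v_t²) = √(337.8² + 191.21²) = √150670 = 388.16 km/s.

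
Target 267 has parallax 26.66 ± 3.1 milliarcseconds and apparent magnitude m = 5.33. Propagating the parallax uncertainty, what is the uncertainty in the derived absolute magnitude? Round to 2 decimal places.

σ_M = 0.25 mag

M = m − 5 log₁₀ d + 5 = m + 5 log₁₀ p + 5, so ∂M/∂p = 5/(p ln 10).
σ_M = (5/ln 10) · (σ_p/p) = 2.1715 × 3.1/26.66 = 2.1715 × 0.11628 = 0.2525.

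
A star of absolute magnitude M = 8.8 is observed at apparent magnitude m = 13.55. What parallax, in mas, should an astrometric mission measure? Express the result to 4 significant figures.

m − M = 13.55 − 8.8 = 4.75.
d = 10^((m−M)/5 + 1) = 10^1.950 = 89.125 pc.
p = 1/d = 1/89.125 = 0.01122 arcsec = 11.22 mas.

11.22 mas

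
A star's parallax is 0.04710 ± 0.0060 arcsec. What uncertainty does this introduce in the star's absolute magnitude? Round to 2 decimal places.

σ_M = 0.28 mag

M = m − 5 log₁₀ d + 5 = m + 5 log₁₀ p + 5, so ∂M/∂p = 5/(p ln 10).
σ_M = (5/ln 10) · (σ_p/p) = 2.1715 × 0.0060/0.04710 = 2.1715 × 0.12739 = 0.27663.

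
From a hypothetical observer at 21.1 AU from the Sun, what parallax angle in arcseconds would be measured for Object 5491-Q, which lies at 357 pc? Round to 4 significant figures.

p (arcsec) = B (AU) / d (pc).
p = 21.1 / 357 = 0.059104 arcsec.

0.05910 arcsec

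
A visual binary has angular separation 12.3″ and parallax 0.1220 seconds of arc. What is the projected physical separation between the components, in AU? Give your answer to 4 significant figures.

100.8 AU

d = 1/p = 1/0.1220″ = 8.1967 pc.
At distance d (pc), an angle of θ arcsec spans θ·d AU: s = 12.3 × 8.1967 = 100.82 AU.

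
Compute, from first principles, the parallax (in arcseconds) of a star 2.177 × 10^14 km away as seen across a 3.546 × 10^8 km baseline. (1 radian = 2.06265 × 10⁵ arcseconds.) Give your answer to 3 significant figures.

θ ≈ B/d = (3.546 × 10^8) / (2.177 × 10^14) = 1.6288 × 10^-6 rad.
In arcseconds: 1.6288 × 10^-6 × 206265 = 0.33596″.

0.336 arcsec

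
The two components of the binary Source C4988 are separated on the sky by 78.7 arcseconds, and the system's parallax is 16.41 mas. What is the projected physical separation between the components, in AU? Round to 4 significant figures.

4796 AU

d = 1/p = 1/0.01641″ = 60.938 pc.
At distance d (pc), an angle of θ arcsec spans θ·d AU: s = 78.7 × 60.938 = 4795.8 AU.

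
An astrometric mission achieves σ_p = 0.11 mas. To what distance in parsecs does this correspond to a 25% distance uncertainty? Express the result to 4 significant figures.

σ_d/d = σ_p/p, so the condition is σ_p/p ≤ 0.25, i.e. p ≥ σ_p/0.25.
p_min = 0.11/0.25 = 0.44 mas = 0.00044 arcsec.
d_max = 1/p_min = 1/0.00044 = 2272.7 pc.

2273 pc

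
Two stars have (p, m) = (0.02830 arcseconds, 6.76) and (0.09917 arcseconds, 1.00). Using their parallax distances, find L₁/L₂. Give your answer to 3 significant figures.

L₁/L₂ = 0.0610

d₁ = 1/p₁ = 1/0.02830″ = 35.336 pc; d₂ = 1/p₂ = 1/0.09917″ = 10.084 pc.
M₁ = m₁ − 5 log₁₀ d₁ + 5 = 6.76 − 7.7411 + 5 = 4.0189.
M₂ = 1.00 − 5.0182 + 5 = 0.9818.
L₁/L₂ = 10^(0.4(M₂ − M₁)) = 10^(0.4 × (-3.0371)) = 10^(-1.21484) = 0.060976.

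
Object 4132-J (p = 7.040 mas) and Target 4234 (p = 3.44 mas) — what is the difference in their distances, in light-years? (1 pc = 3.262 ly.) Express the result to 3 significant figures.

d_A = 1/0.007040″ = 142.05 pc; d_B = 1/0.003440″ = 290.7 pc.
|d_B − d_A| = |290.7 − 142.05| = 148.65 pc = 148.65 × 3.262 ly = 484.9 ly.

485 ly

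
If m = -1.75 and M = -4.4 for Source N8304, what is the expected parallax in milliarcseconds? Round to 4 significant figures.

29.51 mas

m − M = -1.75 − (-4.4) = 2.65.
d = 10^((m−M)/5 + 1) = 10^1.530 = 33.884 pc.
p = 1/d = 1/33.884 = 0.029512 arcsec = 29.512 mas.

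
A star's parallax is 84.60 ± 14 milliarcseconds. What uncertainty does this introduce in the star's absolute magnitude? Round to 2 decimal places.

M = m − 5 log₁₀ d + 5 = m + 5 log₁₀ p + 5, so ∂M/∂p = 5/(p ln 10).
σ_M = (5/ln 10) · (σ_p/p) = 2.1715 × 14/84.60 = 2.1715 × 0.16548 = 0.35934.

σ_M = 0.36 mag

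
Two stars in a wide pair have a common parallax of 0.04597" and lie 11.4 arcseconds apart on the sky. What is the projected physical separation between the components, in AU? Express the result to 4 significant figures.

d = 1/p = 1/0.04597″ = 21.753 pc.
At distance d (pc), an angle of θ arcsec spans θ·d AU: s = 11.4 × 21.753 = 247.98 AU.

248.0 AU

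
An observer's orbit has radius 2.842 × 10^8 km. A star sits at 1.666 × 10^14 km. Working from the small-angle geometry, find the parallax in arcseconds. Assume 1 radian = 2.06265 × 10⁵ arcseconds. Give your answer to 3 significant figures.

θ ≈ B/d = (2.842 × 10^8) / (1.666 × 10^14) = 1.7059 × 10^-6 rad.
In arcseconds: 1.7059 × 10^-6 × 206265 = 0.35187″.

0.352 arcsec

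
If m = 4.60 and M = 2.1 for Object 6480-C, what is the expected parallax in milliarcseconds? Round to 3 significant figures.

m − M = 4.60 − 2.1 = 2.50.
d = 10^((m−M)/5 + 1) = 10^1.500 = 31.623 pc.
p = 1/d = 1/31.623 = 0.031623 arcsec = 31.623 mas.

31.6 mas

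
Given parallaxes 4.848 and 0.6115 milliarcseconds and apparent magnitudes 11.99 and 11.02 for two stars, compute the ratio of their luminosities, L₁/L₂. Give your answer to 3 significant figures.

d₁ = 1/p₁ = 1/0.004848″ = 206.27 pc; d₂ = 1/p₂ = 1/0.0006115″ = 1635.3 pc.
M₁ = m₁ − 5 log₁₀ d₁ + 5 = 11.99 − 11.5722 + 5 = 5.4178.
M₂ = 11.02 − 16.0680 + 5 = -0.0480.
L₁/L₂ = 10^(0.4(M₂ − M₁)) = 10^(0.4 × (-5.4658)) = 10^(-2.18632) = 0.0065115.

L₁/L₂ = 0.00651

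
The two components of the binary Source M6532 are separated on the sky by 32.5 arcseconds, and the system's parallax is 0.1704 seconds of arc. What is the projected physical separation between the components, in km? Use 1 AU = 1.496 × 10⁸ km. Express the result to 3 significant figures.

d = 1/p = 1/0.1704″ = 5.8685 pc.
At distance d (pc), an angle of θ arcsec spans θ·d AU: s = 32.5 × 5.8685 = 190.73 AU.
= 190.73 × 1.496 × 10⁸ km = 2.8533 × 10^10 km.

2.85 × 10^10 km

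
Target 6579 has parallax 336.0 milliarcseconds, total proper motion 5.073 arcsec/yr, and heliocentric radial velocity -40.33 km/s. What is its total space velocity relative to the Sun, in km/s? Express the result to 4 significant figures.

d = 1/p = 1/0.3360″ = 2.9762 pc.
v_t = 4.740 μ d = 4.740 × 5.073 × 2.9762 = 71.566 km/s.
v = √(v_r² + v_t²) = √((-40.33)² + 71.566²) = √6748.2 = 82.147 km/s.

82.15 km/s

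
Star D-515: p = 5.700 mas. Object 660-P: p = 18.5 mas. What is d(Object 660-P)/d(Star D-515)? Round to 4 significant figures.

0.3081

Since d = 1/p, d_B/d_A = p_A/p_B.
= 5.700 / 18.5 = 0.30811.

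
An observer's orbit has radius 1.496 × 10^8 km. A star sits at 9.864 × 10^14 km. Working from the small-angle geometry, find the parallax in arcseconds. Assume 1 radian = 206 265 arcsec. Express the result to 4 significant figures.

0.03128 arcsec

θ ≈ B/d = (1.496 × 10^8) / (9.864 × 10^14) = 1.5166 × 10^-7 rad.
In arcseconds: 1.5166 × 10^-7 × 206265 = 0.031282″.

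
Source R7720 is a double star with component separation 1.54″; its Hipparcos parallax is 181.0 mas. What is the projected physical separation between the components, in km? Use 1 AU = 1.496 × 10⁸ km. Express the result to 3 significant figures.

1.27 × 10^9 km

d = 1/p = 1/0.1810″ = 5.5249 pc.
At distance d (pc), an angle of θ arcsec spans θ·d AU: s = 1.54 × 5.5249 = 8.5083 AU.
= 8.5083 × 1.496 × 10⁸ km = 1.2728 × 10^9 km.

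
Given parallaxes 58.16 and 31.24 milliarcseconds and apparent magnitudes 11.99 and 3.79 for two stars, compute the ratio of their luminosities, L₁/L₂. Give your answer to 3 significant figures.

d₁ = 1/p₁ = 1/0.05816″ = 17.194 pc; d₂ = 1/p₂ = 1/0.03124″ = 32.01 pc.
M₁ = m₁ − 5 log₁₀ d₁ + 5 = 11.99 − 6.1769 + 5 = 10.8131.
M₂ = 3.79 − 7.5264 + 5 = 1.2636.
L₁/L₂ = 10^(0.4(M₂ − M₁)) = 10^(0.4 × (-9.5495)) = 10^(-3.81980) = 0.00015143.

L₁/L₂ = 0.000151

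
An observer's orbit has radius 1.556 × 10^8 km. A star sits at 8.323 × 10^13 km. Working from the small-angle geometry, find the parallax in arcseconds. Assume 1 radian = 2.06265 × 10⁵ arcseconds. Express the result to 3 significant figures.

0.386 arcsec

θ ≈ B/d = (1.556 × 10^8) / (8.323 × 10^13) = 1.8695 × 10^-6 rad.
In arcseconds: 1.8695 × 10^-6 × 206265 = 0.38561″.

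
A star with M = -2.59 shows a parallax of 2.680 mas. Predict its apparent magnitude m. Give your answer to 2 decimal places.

m = 5.27

d = 1/p = 1/0.002680″ = 373.13 pc.
m − M = 5 log₁₀ d − 5 = 5 log₁₀(373.13) − 5 = 12.8593 − 5 = 7.8593.
m = M + (m − M) = -2.59 + 7.8593 = 5.27.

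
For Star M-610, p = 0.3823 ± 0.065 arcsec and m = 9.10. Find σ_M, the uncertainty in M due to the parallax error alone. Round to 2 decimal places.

M = m − 5 log₁₀ d + 5 = m + 5 log₁₀ p + 5, so ∂M/∂p = 5/(p ln 10).
σ_M = (5/ln 10) · (σ_p/p) = 2.1715 × 0.065/0.3823 = 2.1715 × 0.17002 = 0.3692.

σ_M = 0.37 mag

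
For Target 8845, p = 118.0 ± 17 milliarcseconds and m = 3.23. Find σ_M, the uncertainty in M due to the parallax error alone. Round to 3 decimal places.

M = m − 5 log₁₀ d + 5 = m + 5 log₁₀ p + 5, so ∂M/∂p = 5/(p ln 10).
σ_M = (5/ln 10) · (σ_p/p) = 2.1715 × 17/118.0 = 2.1715 × 0.14407 = 0.31285.

σ_M = 0.313 mag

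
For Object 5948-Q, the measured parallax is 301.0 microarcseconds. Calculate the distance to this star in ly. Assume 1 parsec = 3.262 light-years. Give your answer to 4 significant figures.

10840 ly

p = 301.0 microarcseconds = 0.0003010 arcsec.
d = 1/p = 1/0.0003010 = 3322.3 pc.
In light-years: 3322.3 × 3.262 = 10837 ly.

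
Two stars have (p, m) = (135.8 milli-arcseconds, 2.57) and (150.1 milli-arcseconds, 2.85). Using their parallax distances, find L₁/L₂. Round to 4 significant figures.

d₁ = 1/p₁ = 1/0.1358″ = 7.3638 pc; d₂ = 1/p₂ = 1/0.1501″ = 6.6622 pc.
M₁ = m₁ − 5 log₁₀ d₁ + 5 = 2.57 − 4.3355 + 5 = 3.2345.
M₂ = 2.85 − 4.1181 + 5 = 3.7319.
L₁/L₂ = 10^(0.4(M₂ − M₁)) = 10^(0.4 × 0.4974) = 10^0.19896 = 1.5811.

L₁/L₂ = 1.581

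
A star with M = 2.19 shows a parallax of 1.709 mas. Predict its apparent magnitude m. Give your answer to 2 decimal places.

d = 1/p = 1/0.001709″ = 585.14 pc.
m − M = 5 log₁₀ d − 5 = 5 log₁₀(585.14) − 5 = 13.8363 − 5 = 8.8363.
m = M + (m − M) = 2.19 + 8.8363 = 11.03.

m = 11.03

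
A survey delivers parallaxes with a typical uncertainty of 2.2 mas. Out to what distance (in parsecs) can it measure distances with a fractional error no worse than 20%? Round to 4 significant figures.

90.91 pc

σ_d/d = σ_p/p, so the condition is σ_p/p ≤ 0.20, i.e. p ≥ σ_p/0.20.
p_min = 2.2/0.20 = 11 mas = 0.011 arcsec.
d_max = 1/p_min = 1/0.011 = 90.909 pc.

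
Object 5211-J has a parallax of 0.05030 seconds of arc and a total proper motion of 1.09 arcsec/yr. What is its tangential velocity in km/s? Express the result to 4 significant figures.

102.7 km/s

d = 1/p = 1/0.05030″ = 19.881 pc.
v_t = 4.74 × μ × d = 4.74 × 1.09 × 19.881 = 102.72 km/s.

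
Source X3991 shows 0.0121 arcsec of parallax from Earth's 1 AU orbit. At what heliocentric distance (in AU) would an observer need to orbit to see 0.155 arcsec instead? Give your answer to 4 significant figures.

Parallax scales linearly with baseline: p ∝ B, so B = p_target / p_Earth × 1 AU.
B = 0.155 / 0.0121 = 12.81 AU.

12.81 AU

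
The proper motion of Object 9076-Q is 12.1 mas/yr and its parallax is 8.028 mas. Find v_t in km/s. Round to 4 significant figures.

d = 1/p = 1/0.008028″ = 124.56 pc.
μ = 12.1 mas/yr = 0.0121 ″/yr.
v_t = 4.74 × μ × d = 4.74 × 0.0121 × 124.56 = 7.144 km/s.

7.144 km/s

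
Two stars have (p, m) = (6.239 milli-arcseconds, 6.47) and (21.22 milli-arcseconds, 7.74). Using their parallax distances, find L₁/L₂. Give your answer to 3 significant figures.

d₁ = 1/p₁ = 1/0.006239″ = 160.28 pc; d₂ = 1/p₂ = 1/0.02122″ = 47.125 pc.
M₁ = m₁ − 5 log₁₀ d₁ + 5 = 6.47 − 11.0244 + 5 = 0.4456.
M₂ = 7.74 − 8.3663 + 5 = 4.3737.
L₁/L₂ = 10^(0.4(M₂ − M₁)) = 10^(0.4 × 3.9281) = 10^1.57124 = 37.26.

L₁/L₂ = 37.3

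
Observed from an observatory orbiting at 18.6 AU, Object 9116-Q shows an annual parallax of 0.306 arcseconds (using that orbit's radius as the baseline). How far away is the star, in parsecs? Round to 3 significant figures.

60.8 pc

With baseline B (in AU) and parallax p (in arcsec), d = B/p parsecs.
d = 18.6 / 0.306 = 60.784 pc.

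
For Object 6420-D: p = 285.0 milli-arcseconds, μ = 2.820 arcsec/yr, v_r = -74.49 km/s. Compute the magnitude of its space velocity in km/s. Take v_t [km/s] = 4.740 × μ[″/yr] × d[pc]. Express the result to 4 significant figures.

88.03 km/s

d = 1/p = 1/0.2850″ = 3.5088 pc.
v_t = 4.740 μ d = 4.740 × 2.820 × 3.5088 = 46.901 km/s.
v = √(v_r² + v_t²) = √((-74.49)² + 46.901²) = √7748.46 = 88.025 km/s.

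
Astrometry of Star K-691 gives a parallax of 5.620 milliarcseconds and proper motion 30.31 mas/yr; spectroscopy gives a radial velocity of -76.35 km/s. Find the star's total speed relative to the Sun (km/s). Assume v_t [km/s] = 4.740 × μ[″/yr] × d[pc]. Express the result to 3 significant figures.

80.5 km/s

d = 1/p = 1/0.005620″ = 177.94 pc.
μ = 30.31 mas/yr = 0.03031 ″/yr.
v_t = 4.740 μ d = 4.740 × 0.03031 × 177.94 = 25.565 km/s.
v = √(v_r² + v_t²) = √((-76.35)² + 25.565²) = √6482.89 = 80.516 km/s.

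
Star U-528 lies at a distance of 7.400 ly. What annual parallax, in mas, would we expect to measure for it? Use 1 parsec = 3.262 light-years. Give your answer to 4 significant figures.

440.8 mas

d = 7.400 ly ÷ 3.262 = 2.2685 pc.
p = 1/d = 1/2.2685 = 0.44082 arcsec.
= 0.44082 × 1000 = 440.82 mas.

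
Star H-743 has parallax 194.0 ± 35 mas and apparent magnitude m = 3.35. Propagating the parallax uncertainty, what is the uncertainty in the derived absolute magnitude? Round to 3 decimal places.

σ_M = 0.392 mag

M = m − 5 log₁₀ d + 5 = m + 5 log₁₀ p + 5, so ∂M/∂p = 5/(p ln 10).
σ_M = (5/ln 10) · (σ_p/p) = 2.1715 × 35/194.0 = 2.1715 × 0.18041 = 0.39176.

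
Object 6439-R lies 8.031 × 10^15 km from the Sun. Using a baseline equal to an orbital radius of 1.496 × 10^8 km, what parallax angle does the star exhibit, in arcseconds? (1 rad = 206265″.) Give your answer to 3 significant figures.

θ ≈ B/d = (1.496 × 10^8) / (8.031 × 10^15) = 1.8628 × 10^-8 rad.
In arcseconds: 1.8628 × 10^-8 × 206265 = 0.0038423″.

0.00384 arcsec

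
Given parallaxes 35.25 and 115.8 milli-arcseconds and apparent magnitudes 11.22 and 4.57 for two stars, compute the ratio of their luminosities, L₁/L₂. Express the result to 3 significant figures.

d₁ = 1/p₁ = 1/0.03525″ = 28.369 pc; d₂ = 1/p₂ = 1/0.1158″ = 8.6356 pc.
M₁ = m₁ − 5 log₁₀ d₁ + 5 = 11.22 − 7.2642 + 5 = 8.9558.
M₂ = 4.57 − 4.6815 + 5 = 4.8885.
L₁/L₂ = 10^(0.4(M₂ − M₁)) = 10^(0.4 × (-4.0673)) = 10^(-1.62692) = 0.023609.

L₁/L₂ = 0.0236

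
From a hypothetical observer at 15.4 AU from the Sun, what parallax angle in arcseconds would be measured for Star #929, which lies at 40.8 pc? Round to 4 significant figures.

0.3775 arcsec

p (arcsec) = B (AU) / d (pc).
p = 15.4 / 40.8 = 0.37745 arcsec.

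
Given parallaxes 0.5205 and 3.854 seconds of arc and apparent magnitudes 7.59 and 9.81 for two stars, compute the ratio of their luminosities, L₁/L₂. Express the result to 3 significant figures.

L₁/L₂ = 424

d₁ = 1/p₁ = 1/0.5205″ = 1.9212 pc; d₂ = 1/p₂ = 1/3.854″ = 0.25947 pc.
M₁ = m₁ − 5 log₁₀ d₁ + 5 = 7.59 − 1.4179 + 5 = 11.1721.
M₂ = 9.81 − (-2.9296) + 5 = 17.7396.
L₁/L₂ = 10^(0.4(M₂ − M₁)) = 10^(0.4 × 6.5675) = 10^2.62700 = 423.64.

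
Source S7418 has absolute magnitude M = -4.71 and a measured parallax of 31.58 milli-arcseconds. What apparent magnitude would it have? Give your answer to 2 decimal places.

m = -2.21

d = 1/p = 1/0.03158″ = 31.666 pc.
m − M = 5 log₁₀ d − 5 = 5 log₁₀(31.666) − 5 = 7.5030 − 5 = 2.5030.
m = M + (m − M) = -4.71 + 2.5030 = -2.21.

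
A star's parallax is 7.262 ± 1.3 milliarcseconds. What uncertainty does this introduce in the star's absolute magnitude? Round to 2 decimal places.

M = m − 5 log₁₀ d + 5 = m + 5 log₁₀ p + 5, so ∂M/∂p = 5/(p ln 10).
σ_M = (5/ln 10) · (σ_p/p) = 2.1715 × 1.3/7.262 = 2.1715 × 0.17901 = 0.38872.

σ_M = 0.39 mag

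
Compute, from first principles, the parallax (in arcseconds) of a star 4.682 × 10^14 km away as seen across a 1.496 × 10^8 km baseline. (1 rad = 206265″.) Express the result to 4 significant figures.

θ ≈ B/d = (1.496 × 10^8) / (4.682 × 10^14) = 3.1952 × 10^-7 rad.
In arcseconds: 3.1952 × 10^-7 × 206265 = 0.065906″.

0.06591 arcsec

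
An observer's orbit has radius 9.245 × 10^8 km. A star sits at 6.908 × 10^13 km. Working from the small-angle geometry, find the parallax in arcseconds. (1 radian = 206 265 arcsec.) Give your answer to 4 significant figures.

θ ≈ B/d = (9.245 × 10^8) / (6.908 × 10^13) = 1.3383 × 10^-5 rad.
In arcseconds: 1.3383 × 10^-5 × 206265 = 2.7604″.

2.760 arcsec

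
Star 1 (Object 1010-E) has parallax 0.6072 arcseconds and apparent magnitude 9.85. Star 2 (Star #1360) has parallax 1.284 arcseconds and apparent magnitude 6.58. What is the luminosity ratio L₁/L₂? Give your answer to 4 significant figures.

L₁/L₂ = 0.2200

d₁ = 1/p₁ = 1/0.6072″ = 1.6469 pc; d₂ = 1/p₂ = 1/1.284″ = 0.77882 pc.
M₁ = m₁ − 5 log₁₀ d₁ + 5 = 9.85 − 1.0833 + 5 = 13.7667.
M₂ = 6.58 − (-0.5428) + 5 = 12.1228.
L₁/L₂ = 10^(0.4(M₂ − M₁)) = 10^(0.4 × (-1.6439)) = 10^(-0.65756) = 0.22001.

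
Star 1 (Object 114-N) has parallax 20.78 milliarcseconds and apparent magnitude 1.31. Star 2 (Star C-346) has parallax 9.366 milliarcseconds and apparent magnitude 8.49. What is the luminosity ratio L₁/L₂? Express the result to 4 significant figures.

d₁ = 1/p₁ = 1/0.02078″ = 48.123 pc; d₂ = 1/p₂ = 1/0.009366″ = 106.77 pc.
M₁ = m₁ − 5 log₁₀ d₁ + 5 = 1.31 − 8.4118 + 5 = -2.1018.
M₂ = 8.49 − 10.1422 + 5 = 3.3478.
L₁/L₂ = 10^(0.4(M₂ − M₁)) = 10^(0.4 × 5.4496) = 10^2.17984 = 151.3.

L₁/L₂ = 151.3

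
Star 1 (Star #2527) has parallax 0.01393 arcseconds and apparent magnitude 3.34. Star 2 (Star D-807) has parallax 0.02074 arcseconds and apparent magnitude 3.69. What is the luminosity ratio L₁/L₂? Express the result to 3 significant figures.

d₁ = 1/p₁ = 1/0.01393″ = 71.788 pc; d₂ = 1/p₂ = 1/0.02074″ = 48.216 pc.
M₁ = m₁ − 5 log₁₀ d₁ + 5 = 3.34 − 9.2803 + 5 = -0.9403.
M₂ = 3.69 − 8.4160 + 5 = 0.2740.
L₁/L₂ = 10^(0.4(M₂ − M₁)) = 10^(0.4 × 1.2143) = 10^0.48572 = 3.06.

L₁/L₂ = 3.06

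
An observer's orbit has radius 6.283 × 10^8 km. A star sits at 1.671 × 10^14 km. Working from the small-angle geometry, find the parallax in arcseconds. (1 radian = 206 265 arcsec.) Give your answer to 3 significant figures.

0.776 arcsec

θ ≈ B/d = (6.283 × 10^8) / (1.671 × 10^14) = 3.7600 × 10^-6 rad.
In arcseconds: 3.7600 × 10^-6 × 206265 = 0.77556″.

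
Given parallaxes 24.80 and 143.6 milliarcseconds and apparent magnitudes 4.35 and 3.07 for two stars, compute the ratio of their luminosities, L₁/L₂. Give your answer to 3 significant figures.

L₁/L₂ = 10.3

d₁ = 1/p₁ = 1/0.02480″ = 40.323 pc; d₂ = 1/p₂ = 1/0.1436″ = 6.9638 pc.
M₁ = m₁ − 5 log₁₀ d₁ + 5 = 4.35 − 8.0278 + 5 = 1.3222.
M₂ = 3.07 − 4.2142 + 5 = 3.8558.
L₁/L₂ = 10^(0.4(M₂ − M₁)) = 10^(0.4 × 2.5336) = 10^1.01344 = 10.314.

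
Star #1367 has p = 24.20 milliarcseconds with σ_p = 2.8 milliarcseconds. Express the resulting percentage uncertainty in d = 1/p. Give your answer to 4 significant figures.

11.57%

For d = 1/p, |σ_d/d| = |σ_p/p|.
σ_p/p = 2.8 / 24.20 = 0.1157 = 11.57%.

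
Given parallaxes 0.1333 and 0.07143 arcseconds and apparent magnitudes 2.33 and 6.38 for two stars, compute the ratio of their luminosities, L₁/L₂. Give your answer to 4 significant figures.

d₁ = 1/p₁ = 1/0.1333″ = 7.5019 pc; d₂ = 1/p₂ = 1/0.07143″ = 14 pc.
M₁ = m₁ − 5 log₁₀ d₁ + 5 = 2.33 − 4.3759 + 5 = 2.9541.
M₂ = 6.38 − 5.7306 + 5 = 5.6494.
L₁/L₂ = 10^(0.4(M₂ − M₁)) = 10^(0.4 × 2.6953) = 10^1.07812 = 11.971.

L₁/L₂ = 11.97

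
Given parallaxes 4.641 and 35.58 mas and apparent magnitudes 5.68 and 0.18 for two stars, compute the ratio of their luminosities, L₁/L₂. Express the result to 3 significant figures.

d₁ = 1/p₁ = 1/0.004641″ = 215.47 pc; d₂ = 1/p₂ = 1/0.03558″ = 28.106 pc.
M₁ = m₁ − 5 log₁₀ d₁ + 5 = 5.68 − 11.6669 + 5 = -0.9869.
M₂ = 0.18 − 7.2440 + 5 = -2.0640.
L₁/L₂ = 10^(0.4(M₂ − M₁)) = 10^(0.4 × (-1.0771)) = 10^(-0.43084) = 0.37082.

L₁/L₂ = 0.371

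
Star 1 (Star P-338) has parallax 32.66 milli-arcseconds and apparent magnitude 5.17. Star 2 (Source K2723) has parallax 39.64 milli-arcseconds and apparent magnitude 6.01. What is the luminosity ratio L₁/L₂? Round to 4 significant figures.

d₁ = 1/p₁ = 1/0.03266″ = 30.618 pc; d₂ = 1/p₂ = 1/0.03964″ = 25.227 pc.
M₁ = m₁ − 5 log₁₀ d₁ + 5 = 5.17 − 7.4299 + 5 = 2.7401.
M₂ = 6.01 − 7.0093 + 5 = 4.0007.
L₁/L₂ = 10^(0.4(M₂ − M₁)) = 10^(0.4 × 1.2606) = 10^0.50424 = 3.1933.

L₁/L₂ = 3.193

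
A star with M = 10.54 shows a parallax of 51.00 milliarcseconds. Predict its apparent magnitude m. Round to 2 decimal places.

d = 1/p = 1/0.05100″ = 19.608 pc.
m − M = 5 log₁₀ d − 5 = 5 log₁₀(19.608) − 5 = 6.4622 − 5 = 1.4622.
m = M + (m − M) = 10.54 + 1.4622 = 12.00.

m = 12.00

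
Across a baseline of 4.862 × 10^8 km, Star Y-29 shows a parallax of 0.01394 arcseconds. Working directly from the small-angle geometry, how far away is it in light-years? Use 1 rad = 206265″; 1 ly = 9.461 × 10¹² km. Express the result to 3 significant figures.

760 ly

θ = 0.01394″ = 0.01394/206265 = 6.7583 × 10^-8 rad.
d = B/θ = (4.862 × 10^8) / (6.7583 × 10^-8) = 7.1941 × 10^15 km = (7.1941 × 10^15) / (9.461 × 10^12) ly = 760.4 ly.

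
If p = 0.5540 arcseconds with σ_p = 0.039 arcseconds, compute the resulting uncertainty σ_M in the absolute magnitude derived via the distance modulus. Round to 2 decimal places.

M = m − 5 log₁₀ d + 5 = m + 5 log₁₀ p + 5, so ∂M/∂p = 5/(p ln 10).
σ_M = (5/ln 10) · (σ_p/p) = 2.1715 × 0.039/0.5540 = 2.1715 × 0.070397 = 0.15287.

σ_M = 0.15 mag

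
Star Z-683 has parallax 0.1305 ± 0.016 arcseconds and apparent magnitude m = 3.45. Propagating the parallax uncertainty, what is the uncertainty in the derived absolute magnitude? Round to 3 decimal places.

M = m − 5 log₁₀ d + 5 = m + 5 log₁₀ p + 5, so ∂M/∂p = 5/(p ln 10).
σ_M = (5/ln 10) · (σ_p/p) = 2.1715 × 0.016/0.1305 = 2.1715 × 0.12261 = 0.26625.

σ_M = 0.266 mag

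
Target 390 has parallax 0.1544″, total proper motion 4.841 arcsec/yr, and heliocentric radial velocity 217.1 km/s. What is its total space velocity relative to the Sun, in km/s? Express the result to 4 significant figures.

263.1 km/s

d = 1/p = 1/0.1544″ = 6.4767 pc.
v_t = 4.740 μ d = 4.740 × 4.841 × 6.4767 = 148.62 km/s.
v = √(v_r² + v_t²) = √(217.1² + 148.62²) = √69220.3 = 263.1 km/s.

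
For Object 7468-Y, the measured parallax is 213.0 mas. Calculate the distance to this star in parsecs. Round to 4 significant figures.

p = 213.0 mas = 0.2130 arcsec.
d = 1/p = 1/0.2130 = 4.6948 pc.

4.695 pc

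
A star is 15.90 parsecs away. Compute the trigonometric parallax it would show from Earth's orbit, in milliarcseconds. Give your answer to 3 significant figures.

p = 1/d = 1/15.9 = 0.062893 arcsec.
= 0.062893 × 1000 = 62.893 mas.

62.9 mas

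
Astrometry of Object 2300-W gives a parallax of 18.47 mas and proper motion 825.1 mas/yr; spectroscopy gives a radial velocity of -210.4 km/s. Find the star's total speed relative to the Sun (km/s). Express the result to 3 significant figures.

299 km/s

d = 1/p = 1/0.01847″ = 54.142 pc.
μ = 825.1 mas/yr = 0.8251 ″/yr.
v_t = 4.740 μ d = 4.740 × 0.8251 × 54.142 = 211.75 km/s.
v = √(v_r² + v_t²) = √((-210.4)² + 211.75²) = √89106.2 = 298.51 km/s.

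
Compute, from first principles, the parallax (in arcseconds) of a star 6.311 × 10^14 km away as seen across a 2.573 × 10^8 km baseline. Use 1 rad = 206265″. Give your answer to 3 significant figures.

θ ≈ B/d = (2.573 × 10^8) / (6.311 × 10^14) = 4.0770 × 10^-7 rad.
In arcseconds: 4.0770 × 10^-7 × 206265 = 0.084094″.

0.0841 arcsec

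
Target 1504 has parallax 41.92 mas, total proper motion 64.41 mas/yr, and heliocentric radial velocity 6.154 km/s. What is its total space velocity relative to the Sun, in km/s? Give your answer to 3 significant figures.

d = 1/p = 1/0.04192″ = 23.855 pc.
μ = 64.41 mas/yr = 0.06441 ″/yr.
v_t = 4.740 μ d = 4.740 × 0.06441 × 23.855 = 7.283 km/s.
v = √(v_r² + v_t²) = √(6.154² + 7.283²) = √90.9138 = 9.5349 km/s.

9.53 km/s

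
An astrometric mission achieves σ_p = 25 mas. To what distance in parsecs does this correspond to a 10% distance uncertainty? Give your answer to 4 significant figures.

4.000 pc

σ_d/d = σ_p/p, so the condition is σ_p/p ≤ 0.10, i.e. p ≥ σ_p/0.10.
p_min = 25/0.10 = 250 mas = 0.25 arcsec.
d_max = 1/p_min = 1/0.25 = 4 pc.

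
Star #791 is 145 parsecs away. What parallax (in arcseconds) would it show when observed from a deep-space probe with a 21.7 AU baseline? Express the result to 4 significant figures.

p (arcsec) = B (AU) / d (pc).
p = 21.7 / 145 = 0.14966 arcsec.

0.1497 arcsec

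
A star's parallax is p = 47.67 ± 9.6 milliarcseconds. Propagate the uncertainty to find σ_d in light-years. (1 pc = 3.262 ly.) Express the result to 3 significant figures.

d = 1/p, so σ_d = σ_p / p².
σ_d = 0.00960 / (0.04767)² = 0.00960 / 0.0022724 = 4.2246 pc = 4.2246 × 3.262 ly = 13.781 ly.

13.8 ly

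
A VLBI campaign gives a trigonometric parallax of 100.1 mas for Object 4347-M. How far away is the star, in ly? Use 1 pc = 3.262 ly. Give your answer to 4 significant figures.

p = 100.1 mas = 0.1001 arcsec.
d = 1/p = 1/0.1001 = 9.99 pc.
In light-years: 9.99 × 3.262 = 32.587 ly.

32.59 ly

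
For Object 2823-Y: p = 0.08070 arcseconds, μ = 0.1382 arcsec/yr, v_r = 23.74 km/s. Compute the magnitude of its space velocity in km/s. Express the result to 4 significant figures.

25.09 km/s

d = 1/p = 1/0.08070″ = 12.392 pc.
v_t = 4.740 μ d = 4.740 × 0.1382 × 12.392 = 8.1176 km/s.
v = √(v_r² + v_t²) = √(23.74² + 8.1176²) = √629.483 = 25.089 km/s.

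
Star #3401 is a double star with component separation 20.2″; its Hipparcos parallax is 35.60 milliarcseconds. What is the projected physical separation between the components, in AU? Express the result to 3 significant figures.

567 AU

d = 1/p = 1/0.03560″ = 28.09 pc.
At distance d (pc), an angle of θ arcsec spans θ·d AU: s = 20.2 × 28.09 = 567.42 AU.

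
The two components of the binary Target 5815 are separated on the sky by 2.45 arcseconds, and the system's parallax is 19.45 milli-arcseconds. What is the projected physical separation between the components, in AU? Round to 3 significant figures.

d = 1/p = 1/0.01945″ = 51.414 pc.
At distance d (pc), an angle of θ arcsec spans θ·d AU: s = 2.45 × 51.414 = 125.96 AU.

126 AU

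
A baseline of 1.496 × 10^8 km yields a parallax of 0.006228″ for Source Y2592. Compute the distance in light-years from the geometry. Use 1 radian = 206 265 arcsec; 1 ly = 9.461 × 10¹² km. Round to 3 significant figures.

θ = 0.006228″ = 0.006228/206265 = 3.0194 × 10^-8 rad.
d = B/θ = (1.496 × 10^8) / (3.0194 × 10^-8) = 4.9546 × 10^15 km = (4.9546 × 10^15) / (9.461 × 10^12) ly = 523.69 ly.

524 ly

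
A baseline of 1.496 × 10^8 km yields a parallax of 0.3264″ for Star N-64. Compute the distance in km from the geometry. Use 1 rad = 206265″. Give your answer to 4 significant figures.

9.454 × 10^13 km

θ = 0.3264″ = 0.3264/206265 = 1.5824 × 10^-6 rad.
d = B/θ = (1.496 × 10^8) / (1.5824 × 10^-6) = 9.4540 × 10^13 km.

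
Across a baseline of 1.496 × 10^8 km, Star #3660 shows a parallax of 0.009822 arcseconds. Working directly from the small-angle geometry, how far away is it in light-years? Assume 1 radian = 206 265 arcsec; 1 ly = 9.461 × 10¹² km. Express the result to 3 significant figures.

θ = 0.009822″ = 0.009822/206265 = 4.7618 × 10^-8 rad.
d = B/θ = (1.496 × 10^8) / (4.7618 × 10^-8) = 3.1417 × 10^15 km = (3.1417 × 10^15) / (9.461 × 10^12) ly = 332.07 ly.

332 ly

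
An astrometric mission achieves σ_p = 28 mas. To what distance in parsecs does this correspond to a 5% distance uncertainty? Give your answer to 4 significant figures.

σ_d/d = σ_p/p, so the condition is σ_p/p ≤ 0.05, i.e. p ≥ σ_p/0.05.
p_min = 28/0.05 = 560 mas = 0.56 arcsec.
d_max = 1/p_min = 1/0.56 = 1.7857 pc.

1.786 pc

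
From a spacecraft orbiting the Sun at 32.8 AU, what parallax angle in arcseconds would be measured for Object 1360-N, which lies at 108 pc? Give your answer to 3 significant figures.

0.304 arcsec

p (arcsec) = B (AU) / d (pc).
p = 32.8 / 108 = 0.3037 arcsec.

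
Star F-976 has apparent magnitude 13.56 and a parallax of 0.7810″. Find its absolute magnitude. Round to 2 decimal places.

d = 1/p = 1/0.7810″ = 1.2804 pc.
m − M = 5 log₁₀(1.2804) − 5 = 0.5367 − 5 = -4.4633.
M = m − (m − M) = 13.56 − (-4.4633) = 18.02.

M = 18.02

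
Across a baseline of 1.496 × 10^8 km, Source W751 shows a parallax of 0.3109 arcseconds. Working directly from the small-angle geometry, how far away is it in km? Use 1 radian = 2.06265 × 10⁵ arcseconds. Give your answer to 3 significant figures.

θ = 0.3109″ = 0.3109/206265 = 1.5073 × 10^-6 rad.
d = B/θ = (1.496 × 10^8) / (1.5073 × 10^-6) = 9.9250 × 10^13 km.

9.93 × 10^13 km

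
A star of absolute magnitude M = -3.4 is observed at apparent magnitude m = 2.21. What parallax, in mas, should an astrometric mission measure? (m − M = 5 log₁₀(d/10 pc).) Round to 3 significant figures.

m − M = 2.21 − (-3.4) = 5.61.
d = 10^((m−M)/5 + 1) = 10^2.122 = 132.43 pc.
p = 1/d = 1/132.43 = 0.0075512 arcsec = 7.5512 mas.

7.55 mas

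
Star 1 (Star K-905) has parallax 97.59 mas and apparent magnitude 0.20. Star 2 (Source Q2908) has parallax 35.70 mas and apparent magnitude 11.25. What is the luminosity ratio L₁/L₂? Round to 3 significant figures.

L₁/L₂ = 3520

d₁ = 1/p₁ = 1/0.09759″ = 10.247 pc; d₂ = 1/p₂ = 1/0.03570″ = 28.011 pc.
M₁ = m₁ − 5 log₁₀ d₁ + 5 = 0.20 − 5.0530 + 5 = 0.1470.
M₂ = 11.25 − 7.2366 + 5 = 9.0134.
L₁/L₂ = 10^(0.4(M₂ − M₁)) = 10^(0.4 × 8.8664) = 10^3.54656 = 3520.1.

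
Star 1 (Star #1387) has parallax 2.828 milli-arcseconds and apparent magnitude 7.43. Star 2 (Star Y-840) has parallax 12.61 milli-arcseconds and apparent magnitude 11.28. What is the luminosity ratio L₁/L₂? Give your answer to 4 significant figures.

L₁/L₂ = 689.4

d₁ = 1/p₁ = 1/0.002828″ = 353.61 pc; d₂ = 1/p₂ = 1/0.01261″ = 79.302 pc.
M₁ = m₁ − 5 log₁₀ d₁ + 5 = 7.43 − 12.7426 + 5 = -0.3126.
M₂ = 11.28 − 9.4964 + 5 = 6.7836.
L₁/L₂ = 10^(0.4(M₂ − M₁)) = 10^(0.4 × 7.0962) = 10^2.83848 = 689.41.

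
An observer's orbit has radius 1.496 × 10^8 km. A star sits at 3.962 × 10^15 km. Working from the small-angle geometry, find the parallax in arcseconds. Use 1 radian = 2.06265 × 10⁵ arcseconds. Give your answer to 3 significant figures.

0.00779 arcsec

θ ≈ B/d = (1.496 × 10^8) / (3.962 × 10^15) = 3.7759 × 10^-8 rad.
In arcseconds: 3.7759 × 10^-8 × 206265 = 0.0077884″.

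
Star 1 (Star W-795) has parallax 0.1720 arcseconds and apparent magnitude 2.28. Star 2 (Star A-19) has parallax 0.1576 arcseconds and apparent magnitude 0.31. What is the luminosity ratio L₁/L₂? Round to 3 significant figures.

L₁/L₂ = 0.137

d₁ = 1/p₁ = 1/0.1720″ = 5.814 pc; d₂ = 1/p₂ = 1/0.1576″ = 6.3452 pc.
M₁ = m₁ − 5 log₁₀ d₁ + 5 = 2.28 − 3.8224 + 5 = 3.4576.
M₂ = 0.31 − 4.0122 + 5 = 1.2978.
L₁/L₂ = 10^(0.4(M₂ − M₁)) = 10^(0.4 × (-2.1598)) = 10^(-0.86392) = 0.1368.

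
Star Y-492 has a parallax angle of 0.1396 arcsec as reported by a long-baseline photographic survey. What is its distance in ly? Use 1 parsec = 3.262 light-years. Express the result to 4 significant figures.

d = 1/p = 1/0.1396 = 7.1633 pc.
In light-years: 7.1633 × 3.262 = 23.367 ly.

23.37 ly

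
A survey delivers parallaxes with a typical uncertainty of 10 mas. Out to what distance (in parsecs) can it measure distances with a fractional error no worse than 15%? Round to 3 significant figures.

15.0 pc

σ_d/d = σ_p/p, so the condition is σ_p/p ≤ 0.15, i.e. p ≥ σ_p/0.15.
p_min = 10/0.15 = 66.667 mas = 0.066667 arcsec.
d_max = 1/p_min = 1/0.066667 = 15 pc.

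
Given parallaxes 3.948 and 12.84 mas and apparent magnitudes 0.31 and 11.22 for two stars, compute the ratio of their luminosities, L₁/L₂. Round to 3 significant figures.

L₁/L₂ = 245000

d₁ = 1/p₁ = 1/0.003948″ = 253.29 pc; d₂ = 1/p₂ = 1/0.01284″ = 77.882 pc.
M₁ = m₁ − 5 log₁₀ d₁ + 5 = 0.31 − 12.0181 + 5 = -6.7081.
M₂ = 11.22 − 9.4572 + 5 = 6.7628.
L₁/L₂ = 10^(0.4(M₂ − M₁)) = 10^(0.4 × 13.4709) = 10^5.38836 = 2.4455 × 10^5.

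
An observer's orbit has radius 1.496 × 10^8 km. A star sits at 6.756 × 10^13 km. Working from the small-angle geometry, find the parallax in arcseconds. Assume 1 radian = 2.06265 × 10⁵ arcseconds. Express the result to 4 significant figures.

θ ≈ B/d = (1.496 × 10^8) / (6.756 × 10^13) = 2.2143 × 10^-6 rad.
In arcseconds: 2.2143 × 10^-6 × 206265 = 0.45673″.

0.4567 arcsec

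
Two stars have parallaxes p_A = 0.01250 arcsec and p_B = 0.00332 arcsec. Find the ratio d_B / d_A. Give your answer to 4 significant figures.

Since d = 1/p, d_B/d_A = p_A/p_B.
= 0.01250 / 0.00332 = 3.7651.

3.765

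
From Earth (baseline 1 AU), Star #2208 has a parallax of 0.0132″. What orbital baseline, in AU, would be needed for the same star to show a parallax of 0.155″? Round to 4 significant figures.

Parallax scales linearly with baseline: p ∝ B, so B = p_target / p_Earth × 1 AU.
B = 0.155 / 0.0132 = 11.742 AU.

11.74 AU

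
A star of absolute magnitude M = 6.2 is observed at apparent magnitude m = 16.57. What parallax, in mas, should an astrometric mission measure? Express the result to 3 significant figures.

m − M = 16.57 − 6.2 = 10.37.
d = 10^((m−M)/5 + 1) = 10^3.074 = 1185.8 pc.
p = 1/d = 1/1185.8 = 0.00084331 arcsec = 0.84331 mas.

0.843 mas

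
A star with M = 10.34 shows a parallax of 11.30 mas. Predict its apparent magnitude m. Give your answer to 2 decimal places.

m = 15.07

d = 1/p = 1/0.01130″ = 88.496 pc.
m − M = 5 log₁₀ d − 5 = 5 log₁₀(88.496) − 5 = 9.7346 − 5 = 4.7346.
m = M + (m − M) = 10.34 + 4.7346 = 15.07.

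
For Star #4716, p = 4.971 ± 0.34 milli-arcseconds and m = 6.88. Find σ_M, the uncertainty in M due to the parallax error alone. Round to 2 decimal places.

M = m − 5 log₁₀ d + 5 = m + 5 log₁₀ p + 5, so ∂M/∂p = 5/(p ln 10).
σ_M = (5/ln 10) · (σ_p/p) = 2.1715 × 0.34/4.971 = 2.1715 × 0.068397 = 0.14852.

σ_M = 0.15 mag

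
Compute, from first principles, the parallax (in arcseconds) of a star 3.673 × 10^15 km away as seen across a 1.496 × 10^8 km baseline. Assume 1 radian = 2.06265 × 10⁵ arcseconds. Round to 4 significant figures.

θ ≈ B/d = (1.496 × 10^8) / (3.673 × 10^15) = 4.0730 × 10^-8 rad.
In arcseconds: 4.0730 × 10^-8 × 206265 = 0.0084012″.

0.008401 arcsec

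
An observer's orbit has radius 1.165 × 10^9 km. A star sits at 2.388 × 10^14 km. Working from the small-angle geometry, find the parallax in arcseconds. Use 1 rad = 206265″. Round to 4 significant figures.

1.006 arcsec

θ ≈ B/d = (1.165 × 10^9) / (2.388 × 10^14) = 4.8786 × 10^-6 rad.
In arcseconds: 4.8786 × 10^-6 × 206265 = 1.0063″.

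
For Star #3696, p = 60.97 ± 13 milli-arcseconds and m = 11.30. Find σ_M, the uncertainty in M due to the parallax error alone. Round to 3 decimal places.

M = m − 5 log₁₀ d + 5 = m + 5 log₁₀ p + 5, so ∂M/∂p = 5/(p ln 10).
σ_M = (5/ln 10) · (σ_p/p) = 2.1715 × 13/60.97 = 2.1715 × 0.21322 = 0.46301.

σ_M = 0.463 mag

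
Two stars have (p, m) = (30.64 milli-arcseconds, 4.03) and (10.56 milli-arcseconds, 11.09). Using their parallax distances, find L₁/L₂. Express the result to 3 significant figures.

d₁ = 1/p₁ = 1/0.03064″ = 32.637 pc; d₂ = 1/p₂ = 1/0.01056″ = 94.697 pc.
M₁ = m₁ − 5 log₁₀ d₁ + 5 = 4.03 − 7.5686 + 5 = 1.4614.
M₂ = 11.09 − 9.8817 + 5 = 6.2083.
L₁/L₂ = 10^(0.4(M₂ − M₁)) = 10^(0.4 × 4.7469) = 10^1.89876 = 79.206.

L₁/L₂ = 79.2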